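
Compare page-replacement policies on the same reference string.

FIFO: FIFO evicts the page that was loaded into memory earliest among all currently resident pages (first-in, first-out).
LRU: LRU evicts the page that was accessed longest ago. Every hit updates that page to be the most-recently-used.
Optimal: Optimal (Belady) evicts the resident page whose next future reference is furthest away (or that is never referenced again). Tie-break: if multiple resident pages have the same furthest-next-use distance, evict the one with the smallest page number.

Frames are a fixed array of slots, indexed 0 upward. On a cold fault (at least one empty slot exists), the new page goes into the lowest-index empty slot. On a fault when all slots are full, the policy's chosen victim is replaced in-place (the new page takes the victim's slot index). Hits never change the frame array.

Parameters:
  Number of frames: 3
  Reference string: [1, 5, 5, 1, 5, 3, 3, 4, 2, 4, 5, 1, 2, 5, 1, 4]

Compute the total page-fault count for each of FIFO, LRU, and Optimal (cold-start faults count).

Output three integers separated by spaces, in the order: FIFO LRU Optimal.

--- FIFO ---
  step 0: ref 1 -> FAULT, frames=[1,-,-] (faults so far: 1)
  step 1: ref 5 -> FAULT, frames=[1,5,-] (faults so far: 2)
  step 2: ref 5 -> HIT, frames=[1,5,-] (faults so far: 2)
  step 3: ref 1 -> HIT, frames=[1,5,-] (faults so far: 2)
  step 4: ref 5 -> HIT, frames=[1,5,-] (faults so far: 2)
  step 5: ref 3 -> FAULT, frames=[1,5,3] (faults so far: 3)
  step 6: ref 3 -> HIT, frames=[1,5,3] (faults so far: 3)
  step 7: ref 4 -> FAULT, evict 1, frames=[4,5,3] (faults so far: 4)
  step 8: ref 2 -> FAULT, evict 5, frames=[4,2,3] (faults so far: 5)
  step 9: ref 4 -> HIT, frames=[4,2,3] (faults so far: 5)
  step 10: ref 5 -> FAULT, evict 3, frames=[4,2,5] (faults so far: 6)
  step 11: ref 1 -> FAULT, evict 4, frames=[1,2,5] (faults so far: 7)
  step 12: ref 2 -> HIT, frames=[1,2,5] (faults so far: 7)
  step 13: ref 5 -> HIT, frames=[1,2,5] (faults so far: 7)
  step 14: ref 1 -> HIT, frames=[1,2,5] (faults so far: 7)
  step 15: ref 4 -> FAULT, evict 2, frames=[1,4,5] (faults so far: 8)
  FIFO total faults: 8
--- LRU ---
  step 0: ref 1 -> FAULT, frames=[1,-,-] (faults so far: 1)
  step 1: ref 5 -> FAULT, frames=[1,5,-] (faults so far: 2)
  step 2: ref 5 -> HIT, frames=[1,5,-] (faults so far: 2)
  step 3: ref 1 -> HIT, frames=[1,5,-] (faults so far: 2)
  step 4: ref 5 -> HIT, frames=[1,5,-] (faults so far: 2)
  step 5: ref 3 -> FAULT, frames=[1,5,3] (faults so far: 3)
  step 6: ref 3 -> HIT, frames=[1,5,3] (faults so far: 3)
  step 7: ref 4 -> FAULT, evict 1, frames=[4,5,3] (faults so far: 4)
  step 8: ref 2 -> FAULT, evict 5, frames=[4,2,3] (faults so far: 5)
  step 9: ref 4 -> HIT, frames=[4,2,3] (faults so far: 5)
  step 10: ref 5 -> FAULT, evict 3, frames=[4,2,5] (faults so far: 6)
  step 11: ref 1 -> FAULT, evict 2, frames=[4,1,5] (faults so far: 7)
  step 12: ref 2 -> FAULT, evict 4, frames=[2,1,5] (faults so far: 8)
  step 13: ref 5 -> HIT, frames=[2,1,5] (faults so far: 8)
  step 14: ref 1 -> HIT, frames=[2,1,5] (faults so far: 8)
  step 15: ref 4 -> FAULT, evict 2, frames=[4,1,5] (faults so far: 9)
  LRU total faults: 9
--- Optimal ---
  step 0: ref 1 -> FAULT, frames=[1,-,-] (faults so far: 1)
  step 1: ref 5 -> FAULT, frames=[1,5,-] (faults so far: 2)
  step 2: ref 5 -> HIT, frames=[1,5,-] (faults so far: 2)
  step 3: ref 1 -> HIT, frames=[1,5,-] (faults so far: 2)
  step 4: ref 5 -> HIT, frames=[1,5,-] (faults so far: 2)
  step 5: ref 3 -> FAULT, frames=[1,5,3] (faults so far: 3)
  step 6: ref 3 -> HIT, frames=[1,5,3] (faults so far: 3)
  step 7: ref 4 -> FAULT, evict 3, frames=[1,5,4] (faults so far: 4)
  step 8: ref 2 -> FAULT, evict 1, frames=[2,5,4] (faults so far: 5)
  step 9: ref 4 -> HIT, frames=[2,5,4] (faults so far: 5)
  step 10: ref 5 -> HIT, frames=[2,5,4] (faults so far: 5)
  step 11: ref 1 -> FAULT, evict 4, frames=[2,5,1] (faults so far: 6)
  step 12: ref 2 -> HIT, frames=[2,5,1] (faults so far: 6)
  step 13: ref 5 -> HIT, frames=[2,5,1] (faults so far: 6)
  step 14: ref 1 -> HIT, frames=[2,5,1] (faults so far: 6)
  step 15: ref 4 -> FAULT, evict 1, frames=[2,5,4] (faults so far: 7)
  Optimal total faults: 7

Answer: 8 9 7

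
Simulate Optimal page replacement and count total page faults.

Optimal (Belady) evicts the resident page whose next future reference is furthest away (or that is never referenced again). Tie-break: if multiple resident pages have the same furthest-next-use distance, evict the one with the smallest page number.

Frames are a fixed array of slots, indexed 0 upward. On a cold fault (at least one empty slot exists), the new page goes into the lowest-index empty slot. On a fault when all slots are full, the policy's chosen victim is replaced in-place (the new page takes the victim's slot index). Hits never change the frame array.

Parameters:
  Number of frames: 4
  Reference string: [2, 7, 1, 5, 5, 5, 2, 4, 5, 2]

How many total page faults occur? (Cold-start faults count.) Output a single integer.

Step 0: ref 2 → FAULT, frames=[2,-,-,-]
Step 1: ref 7 → FAULT, frames=[2,7,-,-]
Step 2: ref 1 → FAULT, frames=[2,7,1,-]
Step 3: ref 5 → FAULT, frames=[2,7,1,5]
Step 4: ref 5 → HIT, frames=[2,7,1,5]
Step 5: ref 5 → HIT, frames=[2,7,1,5]
Step 6: ref 2 → HIT, frames=[2,7,1,5]
Step 7: ref 4 → FAULT (evict 1), frames=[2,7,4,5]
Step 8: ref 5 → HIT, frames=[2,7,4,5]
Step 9: ref 2 → HIT, frames=[2,7,4,5]
Total faults: 5

Answer: 5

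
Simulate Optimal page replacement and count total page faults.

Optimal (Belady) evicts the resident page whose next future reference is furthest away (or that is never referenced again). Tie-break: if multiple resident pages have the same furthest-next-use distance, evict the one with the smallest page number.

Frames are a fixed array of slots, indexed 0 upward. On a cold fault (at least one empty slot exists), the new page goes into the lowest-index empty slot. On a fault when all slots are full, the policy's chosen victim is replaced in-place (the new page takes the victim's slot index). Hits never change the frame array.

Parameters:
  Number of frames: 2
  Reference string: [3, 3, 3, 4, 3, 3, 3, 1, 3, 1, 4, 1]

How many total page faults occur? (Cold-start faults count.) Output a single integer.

Step 0: ref 3 → FAULT, frames=[3,-]
Step 1: ref 3 → HIT, frames=[3,-]
Step 2: ref 3 → HIT, frames=[3,-]
Step 3: ref 4 → FAULT, frames=[3,4]
Step 4: ref 3 → HIT, frames=[3,4]
Step 5: ref 3 → HIT, frames=[3,4]
Step 6: ref 3 → HIT, frames=[3,4]
Step 7: ref 1 → FAULT (evict 4), frames=[3,1]
Step 8: ref 3 → HIT, frames=[3,1]
Step 9: ref 1 → HIT, frames=[3,1]
Step 10: ref 4 → FAULT (evict 3), frames=[4,1]
Step 11: ref 1 → HIT, frames=[4,1]
Total faults: 4

Answer: 4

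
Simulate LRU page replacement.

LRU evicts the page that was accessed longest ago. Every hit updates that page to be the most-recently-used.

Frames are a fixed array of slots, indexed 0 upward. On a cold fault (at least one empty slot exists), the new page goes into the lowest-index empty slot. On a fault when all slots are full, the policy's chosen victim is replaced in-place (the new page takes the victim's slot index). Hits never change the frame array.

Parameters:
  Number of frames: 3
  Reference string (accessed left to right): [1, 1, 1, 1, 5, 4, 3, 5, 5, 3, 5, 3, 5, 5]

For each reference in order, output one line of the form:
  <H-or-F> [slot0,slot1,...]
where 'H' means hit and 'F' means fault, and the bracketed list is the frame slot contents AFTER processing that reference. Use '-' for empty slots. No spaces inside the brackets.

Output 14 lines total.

F [1,-,-]
H [1,-,-]
H [1,-,-]
H [1,-,-]
F [1,5,-]
F [1,5,4]
F [3,5,4]
H [3,5,4]
H [3,5,4]
H [3,5,4]
H [3,5,4]
H [3,5,4]
H [3,5,4]
H [3,5,4]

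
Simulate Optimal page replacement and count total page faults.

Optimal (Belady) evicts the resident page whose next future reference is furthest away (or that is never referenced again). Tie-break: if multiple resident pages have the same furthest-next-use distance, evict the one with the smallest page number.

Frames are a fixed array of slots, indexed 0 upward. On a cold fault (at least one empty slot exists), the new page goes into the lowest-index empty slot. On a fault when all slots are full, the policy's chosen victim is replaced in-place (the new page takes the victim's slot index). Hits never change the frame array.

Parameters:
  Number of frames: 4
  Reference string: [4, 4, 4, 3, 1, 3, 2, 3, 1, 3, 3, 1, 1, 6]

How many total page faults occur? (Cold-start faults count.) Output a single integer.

Answer: 5

Derivation:
Step 0: ref 4 → FAULT, frames=[4,-,-,-]
Step 1: ref 4 → HIT, frames=[4,-,-,-]
Step 2: ref 4 → HIT, frames=[4,-,-,-]
Step 3: ref 3 → FAULT, frames=[4,3,-,-]
Step 4: ref 1 → FAULT, frames=[4,3,1,-]
Step 5: ref 3 → HIT, frames=[4,3,1,-]
Step 6: ref 2 → FAULT, frames=[4,3,1,2]
Step 7: ref 3 → HIT, frames=[4,3,1,2]
Step 8: ref 1 → HIT, frames=[4,3,1,2]
Step 9: ref 3 → HIT, frames=[4,3,1,2]
Step 10: ref 3 → HIT, frames=[4,3,1,2]
Step 11: ref 1 → HIT, frames=[4,3,1,2]
Step 12: ref 1 → HIT, frames=[4,3,1,2]
Step 13: ref 6 → FAULT (evict 1), frames=[4,3,6,2]
Total faults: 5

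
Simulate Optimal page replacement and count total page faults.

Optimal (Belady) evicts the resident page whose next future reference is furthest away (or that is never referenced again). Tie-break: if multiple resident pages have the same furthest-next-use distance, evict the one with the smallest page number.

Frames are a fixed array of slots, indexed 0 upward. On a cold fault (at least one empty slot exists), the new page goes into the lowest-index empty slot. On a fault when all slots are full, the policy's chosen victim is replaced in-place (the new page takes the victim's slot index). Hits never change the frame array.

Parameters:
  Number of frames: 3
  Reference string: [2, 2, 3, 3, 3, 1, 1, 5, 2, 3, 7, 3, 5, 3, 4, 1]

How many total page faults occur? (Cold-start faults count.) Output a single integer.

Step 0: ref 2 → FAULT, frames=[2,-,-]
Step 1: ref 2 → HIT, frames=[2,-,-]
Step 2: ref 3 → FAULT, frames=[2,3,-]
Step 3: ref 3 → HIT, frames=[2,3,-]
Step 4: ref 3 → HIT, frames=[2,3,-]
Step 5: ref 1 → FAULT, frames=[2,3,1]
Step 6: ref 1 → HIT, frames=[2,3,1]
Step 7: ref 5 → FAULT (evict 1), frames=[2,3,5]
Step 8: ref 2 → HIT, frames=[2,3,5]
Step 9: ref 3 → HIT, frames=[2,3,5]
Step 10: ref 7 → FAULT (evict 2), frames=[7,3,5]
Step 11: ref 3 → HIT, frames=[7,3,5]
Step 12: ref 5 → HIT, frames=[7,3,5]
Step 13: ref 3 → HIT, frames=[7,3,5]
Step 14: ref 4 → FAULT (evict 3), frames=[7,4,5]
Step 15: ref 1 → FAULT (evict 4), frames=[7,1,5]
Total faults: 7

Answer: 7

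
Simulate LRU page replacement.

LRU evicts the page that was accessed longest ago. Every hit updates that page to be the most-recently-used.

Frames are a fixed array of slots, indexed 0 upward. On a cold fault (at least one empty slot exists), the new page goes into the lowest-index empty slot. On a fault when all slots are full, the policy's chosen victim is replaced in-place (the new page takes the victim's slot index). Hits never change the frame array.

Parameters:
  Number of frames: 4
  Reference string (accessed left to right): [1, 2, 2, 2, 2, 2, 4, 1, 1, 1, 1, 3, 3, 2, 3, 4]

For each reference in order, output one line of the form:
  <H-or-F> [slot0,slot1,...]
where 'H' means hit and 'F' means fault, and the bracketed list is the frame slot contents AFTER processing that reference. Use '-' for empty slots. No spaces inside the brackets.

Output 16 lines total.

F [1,-,-,-]
F [1,2,-,-]
H [1,2,-,-]
H [1,2,-,-]
H [1,2,-,-]
H [1,2,-,-]
F [1,2,4,-]
H [1,2,4,-]
H [1,2,4,-]
H [1,2,4,-]
H [1,2,4,-]
F [1,2,4,3]
H [1,2,4,3]
H [1,2,4,3]
H [1,2,4,3]
H [1,2,4,3]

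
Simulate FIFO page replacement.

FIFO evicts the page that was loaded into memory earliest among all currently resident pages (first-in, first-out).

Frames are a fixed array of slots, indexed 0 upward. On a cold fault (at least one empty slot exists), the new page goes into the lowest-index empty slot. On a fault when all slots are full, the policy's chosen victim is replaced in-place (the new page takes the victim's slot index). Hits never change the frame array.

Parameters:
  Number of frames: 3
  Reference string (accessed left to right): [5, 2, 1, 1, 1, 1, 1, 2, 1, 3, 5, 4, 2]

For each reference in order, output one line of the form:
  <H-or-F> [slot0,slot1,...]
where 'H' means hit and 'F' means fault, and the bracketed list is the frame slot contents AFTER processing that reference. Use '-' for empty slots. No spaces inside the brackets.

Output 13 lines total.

F [5,-,-]
F [5,2,-]
F [5,2,1]
H [5,2,1]
H [5,2,1]
H [5,2,1]
H [5,2,1]
H [5,2,1]
H [5,2,1]
F [3,2,1]
F [3,5,1]
F [3,5,4]
F [2,5,4]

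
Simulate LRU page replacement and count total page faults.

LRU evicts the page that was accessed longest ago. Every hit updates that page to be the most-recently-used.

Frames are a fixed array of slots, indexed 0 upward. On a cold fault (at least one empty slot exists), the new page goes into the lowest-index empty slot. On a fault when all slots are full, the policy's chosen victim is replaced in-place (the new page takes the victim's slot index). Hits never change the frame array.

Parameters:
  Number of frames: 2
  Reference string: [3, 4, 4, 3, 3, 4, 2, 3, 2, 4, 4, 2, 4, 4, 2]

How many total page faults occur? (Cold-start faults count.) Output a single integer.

Answer: 5

Derivation:
Step 0: ref 3 → FAULT, frames=[3,-]
Step 1: ref 4 → FAULT, frames=[3,4]
Step 2: ref 4 → HIT, frames=[3,4]
Step 3: ref 3 → HIT, frames=[3,4]
Step 4: ref 3 → HIT, frames=[3,4]
Step 5: ref 4 → HIT, frames=[3,4]
Step 6: ref 2 → FAULT (evict 3), frames=[2,4]
Step 7: ref 3 → FAULT (evict 4), frames=[2,3]
Step 8: ref 2 → HIT, frames=[2,3]
Step 9: ref 4 → FAULT (evict 3), frames=[2,4]
Step 10: ref 4 → HIT, frames=[2,4]
Step 11: ref 2 → HIT, frames=[2,4]
Step 12: ref 4 → HIT, frames=[2,4]
Step 13: ref 4 → HIT, frames=[2,4]
Step 14: ref 2 → HIT, frames=[2,4]
Total faults: 5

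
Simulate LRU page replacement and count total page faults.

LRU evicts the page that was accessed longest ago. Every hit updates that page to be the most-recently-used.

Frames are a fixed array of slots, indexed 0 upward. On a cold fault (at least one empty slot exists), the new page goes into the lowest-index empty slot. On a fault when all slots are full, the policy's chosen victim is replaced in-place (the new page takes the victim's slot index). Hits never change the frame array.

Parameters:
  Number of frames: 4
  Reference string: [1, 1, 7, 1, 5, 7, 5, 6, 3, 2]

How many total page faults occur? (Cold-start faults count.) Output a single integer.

Step 0: ref 1 → FAULT, frames=[1,-,-,-]
Step 1: ref 1 → HIT, frames=[1,-,-,-]
Step 2: ref 7 → FAULT, frames=[1,7,-,-]
Step 3: ref 1 → HIT, frames=[1,7,-,-]
Step 4: ref 5 → FAULT, frames=[1,7,5,-]
Step 5: ref 7 → HIT, frames=[1,7,5,-]
Step 6: ref 5 → HIT, frames=[1,7,5,-]
Step 7: ref 6 → FAULT, frames=[1,7,5,6]
Step 8: ref 3 → FAULT (evict 1), frames=[3,7,5,6]
Step 9: ref 2 → FAULT (evict 7), frames=[3,2,5,6]
Total faults: 6

Answer: 6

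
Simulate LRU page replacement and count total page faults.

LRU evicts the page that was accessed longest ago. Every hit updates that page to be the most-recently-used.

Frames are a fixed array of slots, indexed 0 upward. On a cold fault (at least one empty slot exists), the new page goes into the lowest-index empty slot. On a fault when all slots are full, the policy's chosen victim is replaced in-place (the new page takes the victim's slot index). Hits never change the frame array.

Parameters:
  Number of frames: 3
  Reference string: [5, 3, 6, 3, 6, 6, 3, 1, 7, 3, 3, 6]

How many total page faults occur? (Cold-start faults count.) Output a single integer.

Answer: 6

Derivation:
Step 0: ref 5 → FAULT, frames=[5,-,-]
Step 1: ref 3 → FAULT, frames=[5,3,-]
Step 2: ref 6 → FAULT, frames=[5,3,6]
Step 3: ref 3 → HIT, frames=[5,3,6]
Step 4: ref 6 → HIT, frames=[5,3,6]
Step 5: ref 6 → HIT, frames=[5,3,6]
Step 6: ref 3 → HIT, frames=[5,3,6]
Step 7: ref 1 → FAULT (evict 5), frames=[1,3,6]
Step 8: ref 7 → FAULT (evict 6), frames=[1,3,7]
Step 9: ref 3 → HIT, frames=[1,3,7]
Step 10: ref 3 → HIT, frames=[1,3,7]
Step 11: ref 6 → FAULT (evict 1), frames=[6,3,7]
Total faults: 6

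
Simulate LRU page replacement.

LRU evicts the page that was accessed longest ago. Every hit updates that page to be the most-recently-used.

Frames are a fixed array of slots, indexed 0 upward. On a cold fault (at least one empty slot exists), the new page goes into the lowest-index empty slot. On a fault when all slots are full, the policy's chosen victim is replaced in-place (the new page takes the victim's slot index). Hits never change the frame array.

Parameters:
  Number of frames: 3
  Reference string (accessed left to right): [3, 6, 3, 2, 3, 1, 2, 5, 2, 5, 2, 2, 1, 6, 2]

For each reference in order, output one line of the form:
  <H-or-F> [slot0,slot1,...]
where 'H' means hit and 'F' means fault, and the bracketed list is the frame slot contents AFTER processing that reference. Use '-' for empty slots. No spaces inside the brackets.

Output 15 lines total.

F [3,-,-]
F [3,6,-]
H [3,6,-]
F [3,6,2]
H [3,6,2]
F [3,1,2]
H [3,1,2]
F [5,1,2]
H [5,1,2]
H [5,1,2]
H [5,1,2]
H [5,1,2]
H [5,1,2]
F [6,1,2]
H [6,1,2]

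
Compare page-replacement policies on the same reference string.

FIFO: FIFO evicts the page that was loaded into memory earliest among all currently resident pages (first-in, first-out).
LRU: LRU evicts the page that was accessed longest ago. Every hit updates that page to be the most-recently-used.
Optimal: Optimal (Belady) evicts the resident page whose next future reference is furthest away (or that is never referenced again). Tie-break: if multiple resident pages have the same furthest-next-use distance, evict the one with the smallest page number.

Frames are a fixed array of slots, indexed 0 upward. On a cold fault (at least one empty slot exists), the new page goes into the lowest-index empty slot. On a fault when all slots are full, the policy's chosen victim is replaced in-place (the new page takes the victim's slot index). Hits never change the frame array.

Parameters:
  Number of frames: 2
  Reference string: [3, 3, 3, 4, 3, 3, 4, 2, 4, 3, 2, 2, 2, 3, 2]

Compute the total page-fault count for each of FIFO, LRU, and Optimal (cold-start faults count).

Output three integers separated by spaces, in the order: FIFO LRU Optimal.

--- FIFO ---
  step 0: ref 3 -> FAULT, frames=[3,-] (faults so far: 1)
  step 1: ref 3 -> HIT, frames=[3,-] (faults so far: 1)
  step 2: ref 3 -> HIT, frames=[3,-] (faults so far: 1)
  step 3: ref 4 -> FAULT, frames=[3,4] (faults so far: 2)
  step 4: ref 3 -> HIT, frames=[3,4] (faults so far: 2)
  step 5: ref 3 -> HIT, frames=[3,4] (faults so far: 2)
  step 6: ref 4 -> HIT, frames=[3,4] (faults so far: 2)
  step 7: ref 2 -> FAULT, evict 3, frames=[2,4] (faults so far: 3)
  step 8: ref 4 -> HIT, frames=[2,4] (faults so far: 3)
  step 9: ref 3 -> FAULT, evict 4, frames=[2,3] (faults so far: 4)
  step 10: ref 2 -> HIT, frames=[2,3] (faults so far: 4)
  step 11: ref 2 -> HIT, frames=[2,3] (faults so far: 4)
  step 12: ref 2 -> HIT, frames=[2,3] (faults so far: 4)
  step 13: ref 3 -> HIT, frames=[2,3] (faults so far: 4)
  step 14: ref 2 -> HIT, frames=[2,3] (faults so far: 4)
  FIFO total faults: 4
--- LRU ---
  step 0: ref 3 -> FAULT, frames=[3,-] (faults so far: 1)
  step 1: ref 3 -> HIT, frames=[3,-] (faults so far: 1)
  step 2: ref 3 -> HIT, frames=[3,-] (faults so far: 1)
  step 3: ref 4 -> FAULT, frames=[3,4] (faults so far: 2)
  step 4: ref 3 -> HIT, frames=[3,4] (faults so far: 2)
  step 5: ref 3 -> HIT, frames=[3,4] (faults so far: 2)
  step 6: ref 4 -> HIT, frames=[3,4] (faults so far: 2)
  step 7: ref 2 -> FAULT, evict 3, frames=[2,4] (faults so far: 3)
  step 8: ref 4 -> HIT, frames=[2,4] (faults so far: 3)
  step 9: ref 3 -> FAULT, evict 2, frames=[3,4] (faults so far: 4)
  step 10: ref 2 -> FAULT, evict 4, frames=[3,2] (faults so far: 5)
  step 11: ref 2 -> HIT, frames=[3,2] (faults so far: 5)
  step 12: ref 2 -> HIT, frames=[3,2] (faults so far: 5)
  step 13: ref 3 -> HIT, frames=[3,2] (faults so far: 5)
  step 14: ref 2 -> HIT, frames=[3,2] (faults so far: 5)
  LRU total faults: 5
--- Optimal ---
  step 0: ref 3 -> FAULT, frames=[3,-] (faults so far: 1)
  step 1: ref 3 -> HIT, frames=[3,-] (faults so far: 1)
  step 2: ref 3 -> HIT, frames=[3,-] (faults so far: 1)
  step 3: ref 4 -> FAULT, frames=[3,4] (faults so far: 2)
  step 4: ref 3 -> HIT, frames=[3,4] (faults so far: 2)
  step 5: ref 3 -> HIT, frames=[3,4] (faults so far: 2)
  step 6: ref 4 -> HIT, frames=[3,4] (faults so far: 2)
  step 7: ref 2 -> FAULT, evict 3, frames=[2,4] (faults so far: 3)
  step 8: ref 4 -> HIT, frames=[2,4] (faults so far: 3)
  step 9: ref 3 -> FAULT, evict 4, frames=[2,3] (faults so far: 4)
  step 10: ref 2 -> HIT, frames=[2,3] (faults so far: 4)
  step 11: ref 2 -> HIT, frames=[2,3] (faults so far: 4)
  step 12: ref 2 -> HIT, frames=[2,3] (faults so far: 4)
  step 13: ref 3 -> HIT, frames=[2,3] (faults so far: 4)
  step 14: ref 2 -> HIT, frames=[2,3] (faults so far: 4)
  Optimal total faults: 4

Answer: 4 5 4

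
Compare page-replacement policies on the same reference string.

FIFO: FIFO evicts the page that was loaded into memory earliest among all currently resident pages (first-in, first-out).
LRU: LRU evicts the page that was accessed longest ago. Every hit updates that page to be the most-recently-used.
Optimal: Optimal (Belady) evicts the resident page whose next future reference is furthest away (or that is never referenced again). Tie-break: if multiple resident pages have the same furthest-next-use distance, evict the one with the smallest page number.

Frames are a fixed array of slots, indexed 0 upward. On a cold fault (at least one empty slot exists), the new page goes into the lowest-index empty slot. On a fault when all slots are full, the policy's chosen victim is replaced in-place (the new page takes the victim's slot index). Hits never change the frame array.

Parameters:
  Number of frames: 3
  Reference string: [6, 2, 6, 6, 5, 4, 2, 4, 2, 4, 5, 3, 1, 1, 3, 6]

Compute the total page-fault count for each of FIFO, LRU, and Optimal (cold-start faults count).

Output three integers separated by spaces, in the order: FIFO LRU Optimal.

--- FIFO ---
  step 0: ref 6 -> FAULT, frames=[6,-,-] (faults so far: 1)
  step 1: ref 2 -> FAULT, frames=[6,2,-] (faults so far: 2)
  step 2: ref 6 -> HIT, frames=[6,2,-] (faults so far: 2)
  step 3: ref 6 -> HIT, frames=[6,2,-] (faults so far: 2)
  step 4: ref 5 -> FAULT, frames=[6,2,5] (faults so far: 3)
  step 5: ref 4 -> FAULT, evict 6, frames=[4,2,5] (faults so far: 4)
  step 6: ref 2 -> HIT, frames=[4,2,5] (faults so far: 4)
  step 7: ref 4 -> HIT, frames=[4,2,5] (faults so far: 4)
  step 8: ref 2 -> HIT, frames=[4,2,5] (faults so far: 4)
  step 9: ref 4 -> HIT, frames=[4,2,5] (faults so far: 4)
  step 10: ref 5 -> HIT, frames=[4,2,5] (faults so far: 4)
  step 11: ref 3 -> FAULT, evict 2, frames=[4,3,5] (faults so far: 5)
  step 12: ref 1 -> FAULT, evict 5, frames=[4,3,1] (faults so far: 6)
  step 13: ref 1 -> HIT, frames=[4,3,1] (faults so far: 6)
  step 14: ref 3 -> HIT, frames=[4,3,1] (faults so far: 6)
  step 15: ref 6 -> FAULT, evict 4, frames=[6,3,1] (faults so far: 7)
  FIFO total faults: 7
--- LRU ---
  step 0: ref 6 -> FAULT, frames=[6,-,-] (faults so far: 1)
  step 1: ref 2 -> FAULT, frames=[6,2,-] (faults so far: 2)
  step 2: ref 6 -> HIT, frames=[6,2,-] (faults so far: 2)
  step 3: ref 6 -> HIT, frames=[6,2,-] (faults so far: 2)
  step 4: ref 5 -> FAULT, frames=[6,2,5] (faults so far: 3)
  step 5: ref 4 -> FAULT, evict 2, frames=[6,4,5] (faults so far: 4)
  step 6: ref 2 -> FAULT, evict 6, frames=[2,4,5] (faults so far: 5)
  step 7: ref 4 -> HIT, frames=[2,4,5] (faults so far: 5)
  step 8: ref 2 -> HIT, frames=[2,4,5] (faults so far: 5)
  step 9: ref 4 -> HIT, frames=[2,4,5] (faults so far: 5)
  step 10: ref 5 -> HIT, frames=[2,4,5] (faults so far: 5)
  step 11: ref 3 -> FAULT, evict 2, frames=[3,4,5] (faults so far: 6)
  step 12: ref 1 -> FAULT, evict 4, frames=[3,1,5] (faults so far: 7)
  step 13: ref 1 -> HIT, frames=[3,1,5] (faults so far: 7)
  step 14: ref 3 -> HIT, frames=[3,1,5] (faults so far: 7)
  step 15: ref 6 -> FAULT, evict 5, frames=[3,1,6] (faults so far: 8)
  LRU total faults: 8
--- Optimal ---
  step 0: ref 6 -> FAULT, frames=[6,-,-] (faults so far: 1)
  step 1: ref 2 -> FAULT, frames=[6,2,-] (faults so far: 2)
  step 2: ref 6 -> HIT, frames=[6,2,-] (faults so far: 2)
  step 3: ref 6 -> HIT, frames=[6,2,-] (faults so far: 2)
  step 4: ref 5 -> FAULT, frames=[6,2,5] (faults so far: 3)
  step 5: ref 4 -> FAULT, evict 6, frames=[4,2,5] (faults so far: 4)
  step 6: ref 2 -> HIT, frames=[4,2,5] (faults so far: 4)
  step 7: ref 4 -> HIT, frames=[4,2,5] (faults so far: 4)
  step 8: ref 2 -> HIT, frames=[4,2,5] (faults so far: 4)
  step 9: ref 4 -> HIT, frames=[4,2,5] (faults so far: 4)
  step 10: ref 5 -> HIT, frames=[4,2,5] (faults so far: 4)
  step 11: ref 3 -> FAULT, evict 2, frames=[4,3,5] (faults so far: 5)
  step 12: ref 1 -> FAULT, evict 4, frames=[1,3,5] (faults so far: 6)
  step 13: ref 1 -> HIT, frames=[1,3,5] (faults so far: 6)
  step 14: ref 3 -> HIT, frames=[1,3,5] (faults so far: 6)
  step 15: ref 6 -> FAULT, evict 1, frames=[6,3,5] (faults so far: 7)
  Optimal total faults: 7

Answer: 7 8 7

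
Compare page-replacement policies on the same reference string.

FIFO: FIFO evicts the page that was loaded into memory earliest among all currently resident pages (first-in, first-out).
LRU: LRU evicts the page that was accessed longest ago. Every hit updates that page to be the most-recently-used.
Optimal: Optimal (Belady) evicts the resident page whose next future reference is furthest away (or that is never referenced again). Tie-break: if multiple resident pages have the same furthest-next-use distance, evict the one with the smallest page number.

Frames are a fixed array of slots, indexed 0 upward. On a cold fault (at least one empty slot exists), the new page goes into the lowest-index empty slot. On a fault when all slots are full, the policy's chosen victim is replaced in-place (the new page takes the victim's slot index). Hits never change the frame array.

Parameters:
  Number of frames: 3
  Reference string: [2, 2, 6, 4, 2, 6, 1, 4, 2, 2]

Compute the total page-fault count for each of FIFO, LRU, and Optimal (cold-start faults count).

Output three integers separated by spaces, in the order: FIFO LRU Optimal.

Answer: 5 6 4

Derivation:
--- FIFO ---
  step 0: ref 2 -> FAULT, frames=[2,-,-] (faults so far: 1)
  step 1: ref 2 -> HIT, frames=[2,-,-] (faults so far: 1)
  step 2: ref 6 -> FAULT, frames=[2,6,-] (faults so far: 2)
  step 3: ref 4 -> FAULT, frames=[2,6,4] (faults so far: 3)
  step 4: ref 2 -> HIT, frames=[2,6,4] (faults so far: 3)
  step 5: ref 6 -> HIT, frames=[2,6,4] (faults so far: 3)
  step 6: ref 1 -> FAULT, evict 2, frames=[1,6,4] (faults so far: 4)
  step 7: ref 4 -> HIT, frames=[1,6,4] (faults so far: 4)
  step 8: ref 2 -> FAULT, evict 6, frames=[1,2,4] (faults so far: 5)
  step 9: ref 2 -> HIT, frames=[1,2,4] (faults so far: 5)
  FIFO total faults: 5
--- LRU ---
  step 0: ref 2 -> FAULT, frames=[2,-,-] (faults so far: 1)
  step 1: ref 2 -> HIT, frames=[2,-,-] (faults so far: 1)
  step 2: ref 6 -> FAULT, frames=[2,6,-] (faults so far: 2)
  step 3: ref 4 -> FAULT, frames=[2,6,4] (faults so far: 3)
  step 4: ref 2 -> HIT, frames=[2,6,4] (faults so far: 3)
  step 5: ref 6 -> HIT, frames=[2,6,4] (faults so far: 3)
  step 6: ref 1 -> FAULT, evict 4, frames=[2,6,1] (faults so far: 4)
  step 7: ref 4 -> FAULT, evict 2, frames=[4,6,1] (faults so far: 5)
  step 8: ref 2 -> FAULT, evict 6, frames=[4,2,1] (faults so far: 6)
  step 9: ref 2 -> HIT, frames=[4,2,1] (faults so far: 6)
  LRU total faults: 6
--- Optimal ---
  step 0: ref 2 -> FAULT, frames=[2,-,-] (faults so far: 1)
  step 1: ref 2 -> HIT, frames=[2,-,-] (faults so far: 1)
  step 2: ref 6 -> FAULT, frames=[2,6,-] (faults so far: 2)
  step 3: ref 4 -> FAULT, frames=[2,6,4] (faults so far: 3)
  step 4: ref 2 -> HIT, frames=[2,6,4] (faults so far: 3)
  step 5: ref 6 -> HIT, frames=[2,6,4] (faults so far: 3)
  step 6: ref 1 -> FAULT, evict 6, frames=[2,1,4] (faults so far: 4)
  step 7: ref 4 -> HIT, frames=[2,1,4] (faults so far: 4)
  step 8: ref 2 -> HIT, frames=[2,1,4] (faults so far: 4)
  step 9: ref 2 -> HIT, frames=[2,1,4] (faults so far: 4)
  Optimal total faults: 4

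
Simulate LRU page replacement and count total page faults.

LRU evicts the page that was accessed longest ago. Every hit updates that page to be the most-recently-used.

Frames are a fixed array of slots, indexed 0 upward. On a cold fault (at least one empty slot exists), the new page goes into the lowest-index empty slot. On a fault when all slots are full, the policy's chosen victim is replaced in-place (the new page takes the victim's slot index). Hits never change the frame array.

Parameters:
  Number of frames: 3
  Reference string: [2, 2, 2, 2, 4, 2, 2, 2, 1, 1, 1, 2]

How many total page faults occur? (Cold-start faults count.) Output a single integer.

Answer: 3

Derivation:
Step 0: ref 2 → FAULT, frames=[2,-,-]
Step 1: ref 2 → HIT, frames=[2,-,-]
Step 2: ref 2 → HIT, frames=[2,-,-]
Step 3: ref 2 → HIT, frames=[2,-,-]
Step 4: ref 4 → FAULT, frames=[2,4,-]
Step 5: ref 2 → HIT, frames=[2,4,-]
Step 6: ref 2 → HIT, frames=[2,4,-]
Step 7: ref 2 → HIT, frames=[2,4,-]
Step 8: ref 1 → FAULT, frames=[2,4,1]
Step 9: ref 1 → HIT, frames=[2,4,1]
Step 10: ref 1 → HIT, frames=[2,4,1]
Step 11: ref 2 → HIT, frames=[2,4,1]
Total faults: 3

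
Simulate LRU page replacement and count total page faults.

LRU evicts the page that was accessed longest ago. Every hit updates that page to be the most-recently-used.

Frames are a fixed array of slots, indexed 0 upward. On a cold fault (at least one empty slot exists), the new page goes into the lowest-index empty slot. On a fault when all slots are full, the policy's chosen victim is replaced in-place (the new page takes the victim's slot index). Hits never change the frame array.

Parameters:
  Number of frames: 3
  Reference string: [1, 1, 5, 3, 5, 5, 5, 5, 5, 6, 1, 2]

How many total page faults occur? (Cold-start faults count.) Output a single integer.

Step 0: ref 1 → FAULT, frames=[1,-,-]
Step 1: ref 1 → HIT, frames=[1,-,-]
Step 2: ref 5 → FAULT, frames=[1,5,-]
Step 3: ref 3 → FAULT, frames=[1,5,3]
Step 4: ref 5 → HIT, frames=[1,5,3]
Step 5: ref 5 → HIT, frames=[1,5,3]
Step 6: ref 5 → HIT, frames=[1,5,3]
Step 7: ref 5 → HIT, frames=[1,5,3]
Step 8: ref 5 → HIT, frames=[1,5,3]
Step 9: ref 6 → FAULT (evict 1), frames=[6,5,3]
Step 10: ref 1 → FAULT (evict 3), frames=[6,5,1]
Step 11: ref 2 → FAULT (evict 5), frames=[6,2,1]
Total faults: 6

Answer: 6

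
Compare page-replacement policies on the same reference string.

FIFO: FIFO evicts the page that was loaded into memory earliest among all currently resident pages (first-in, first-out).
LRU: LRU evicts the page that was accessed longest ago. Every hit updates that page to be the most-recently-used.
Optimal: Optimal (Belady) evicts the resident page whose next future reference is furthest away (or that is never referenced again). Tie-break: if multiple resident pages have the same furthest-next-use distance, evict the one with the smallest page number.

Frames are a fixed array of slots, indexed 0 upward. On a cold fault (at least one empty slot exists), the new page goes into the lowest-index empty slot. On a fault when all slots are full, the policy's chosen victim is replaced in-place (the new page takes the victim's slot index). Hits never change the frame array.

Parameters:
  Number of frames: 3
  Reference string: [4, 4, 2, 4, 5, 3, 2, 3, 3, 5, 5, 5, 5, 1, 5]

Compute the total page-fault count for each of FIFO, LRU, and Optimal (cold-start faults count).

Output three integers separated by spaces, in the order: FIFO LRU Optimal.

Answer: 5 6 5

Derivation:
--- FIFO ---
  step 0: ref 4 -> FAULT, frames=[4,-,-] (faults so far: 1)
  step 1: ref 4 -> HIT, frames=[4,-,-] (faults so far: 1)
  step 2: ref 2 -> FAULT, frames=[4,2,-] (faults so far: 2)
  step 3: ref 4 -> HIT, frames=[4,2,-] (faults so far: 2)
  step 4: ref 5 -> FAULT, frames=[4,2,5] (faults so far: 3)
  step 5: ref 3 -> FAULT, evict 4, frames=[3,2,5] (faults so far: 4)
  step 6: ref 2 -> HIT, frames=[3,2,5] (faults so far: 4)
  step 7: ref 3 -> HIT, frames=[3,2,5] (faults so far: 4)
  step 8: ref 3 -> HIT, frames=[3,2,5] (faults so far: 4)
  step 9: ref 5 -> HIT, frames=[3,2,5] (faults so far: 4)
  step 10: ref 5 -> HIT, frames=[3,2,5] (faults so far: 4)
  step 11: ref 5 -> HIT, frames=[3,2,5] (faults so far: 4)
  step 12: ref 5 -> HIT, frames=[3,2,5] (faults so far: 4)
  step 13: ref 1 -> FAULT, evict 2, frames=[3,1,5] (faults so far: 5)
  step 14: ref 5 -> HIT, frames=[3,1,5] (faults so far: 5)
  FIFO total faults: 5
--- LRU ---
  step 0: ref 4 -> FAULT, frames=[4,-,-] (faults so far: 1)
  step 1: ref 4 -> HIT, frames=[4,-,-] (faults so far: 1)
  step 2: ref 2 -> FAULT, frames=[4,2,-] (faults so far: 2)
  step 3: ref 4 -> HIT, frames=[4,2,-] (faults so far: 2)
  step 4: ref 5 -> FAULT, frames=[4,2,5] (faults so far: 3)
  step 5: ref 3 -> FAULT, evict 2, frames=[4,3,5] (faults so far: 4)
  step 6: ref 2 -> FAULT, evict 4, frames=[2,3,5] (faults so far: 5)
  step 7: ref 3 -> HIT, frames=[2,3,5] (faults so far: 5)
  step 8: ref 3 -> HIT, frames=[2,3,5] (faults so far: 5)
  step 9: ref 5 -> HIT, frames=[2,3,5] (faults so far: 5)
  step 10: ref 5 -> HIT, frames=[2,3,5] (faults so far: 5)
  step 11: ref 5 -> HIT, frames=[2,3,5] (faults so far: 5)
  step 12: ref 5 -> HIT, frames=[2,3,5] (faults so far: 5)
  step 13: ref 1 -> FAULT, evict 2, frames=[1,3,5] (faults so far: 6)
  step 14: ref 5 -> HIT, frames=[1,3,5] (faults so far: 6)
  LRU total faults: 6
--- Optimal ---
  step 0: ref 4 -> FAULT, frames=[4,-,-] (faults so far: 1)
  step 1: ref 4 -> HIT, frames=[4,-,-] (faults so far: 1)
  step 2: ref 2 -> FAULT, frames=[4,2,-] (faults so far: 2)
  step 3: ref 4 -> HIT, frames=[4,2,-] (faults so far: 2)
  step 4: ref 5 -> FAULT, frames=[4,2,5] (faults so far: 3)
  step 5: ref 3 -> FAULT, evict 4, frames=[3,2,5] (faults so far: 4)
  step 6: ref 2 -> HIT, frames=[3,2,5] (faults so far: 4)
  step 7: ref 3 -> HIT, frames=[3,2,5] (faults so far: 4)
  step 8: ref 3 -> HIT, frames=[3,2,5] (faults so far: 4)
  step 9: ref 5 -> HIT, frames=[3,2,5] (faults so far: 4)
  step 10: ref 5 -> HIT, frames=[3,2,5] (faults so far: 4)
  step 11: ref 5 -> HIT, frames=[3,2,5] (faults so far: 4)
  step 12: ref 5 -> HIT, frames=[3,2,5] (faults so far: 4)
  step 13: ref 1 -> FAULT, evict 2, frames=[3,1,5] (faults so far: 5)
  step 14: ref 5 -> HIT, frames=[3,1,5] (faults so far: 5)
  Optimal total faults: 5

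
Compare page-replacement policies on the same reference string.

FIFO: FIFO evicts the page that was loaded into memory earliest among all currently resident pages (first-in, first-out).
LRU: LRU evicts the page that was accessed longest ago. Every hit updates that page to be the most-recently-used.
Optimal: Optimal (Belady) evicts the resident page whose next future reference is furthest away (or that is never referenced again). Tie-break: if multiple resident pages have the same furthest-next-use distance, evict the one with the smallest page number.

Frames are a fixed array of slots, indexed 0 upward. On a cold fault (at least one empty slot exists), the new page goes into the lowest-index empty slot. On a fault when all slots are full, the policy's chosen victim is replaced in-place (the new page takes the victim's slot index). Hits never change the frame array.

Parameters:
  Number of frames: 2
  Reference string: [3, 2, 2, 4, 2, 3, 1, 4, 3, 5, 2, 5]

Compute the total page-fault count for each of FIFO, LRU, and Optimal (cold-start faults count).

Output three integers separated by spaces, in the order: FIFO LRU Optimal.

Answer: 9 9 8

Derivation:
--- FIFO ---
  step 0: ref 3 -> FAULT, frames=[3,-] (faults so far: 1)
  step 1: ref 2 -> FAULT, frames=[3,2] (faults so far: 2)
  step 2: ref 2 -> HIT, frames=[3,2] (faults so far: 2)
  step 3: ref 4 -> FAULT, evict 3, frames=[4,2] (faults so far: 3)
  step 4: ref 2 -> HIT, frames=[4,2] (faults so far: 3)
  step 5: ref 3 -> FAULT, evict 2, frames=[4,3] (faults so far: 4)
  step 6: ref 1 -> FAULT, evict 4, frames=[1,3] (faults so far: 5)
  step 7: ref 4 -> FAULT, evict 3, frames=[1,4] (faults so far: 6)
  step 8: ref 3 -> FAULT, evict 1, frames=[3,4] (faults so far: 7)
  step 9: ref 5 -> FAULT, evict 4, frames=[3,5] (faults so far: 8)
  step 10: ref 2 -> FAULT, evict 3, frames=[2,5] (faults so far: 9)
  step 11: ref 5 -> HIT, frames=[2,5] (faults so far: 9)
  FIFO total faults: 9
--- LRU ---
  step 0: ref 3 -> FAULT, frames=[3,-] (faults so far: 1)
  step 1: ref 2 -> FAULT, frames=[3,2] (faults so far: 2)
  step 2: ref 2 -> HIT, frames=[3,2] (faults so far: 2)
  step 3: ref 4 -> FAULT, evict 3, frames=[4,2] (faults so far: 3)
  step 4: ref 2 -> HIT, frames=[4,2] (faults so far: 3)
  step 5: ref 3 -> FAULT, evict 4, frames=[3,2] (faults so far: 4)
  step 6: ref 1 -> FAULT, evict 2, frames=[3,1] (faults so far: 5)
  step 7: ref 4 -> FAULT, evict 3, frames=[4,1] (faults so far: 6)
  step 8: ref 3 -> FAULT, evict 1, frames=[4,3] (faults so far: 7)
  step 9: ref 5 -> FAULT, evict 4, frames=[5,3] (faults so far: 8)
  step 10: ref 2 -> FAULT, evict 3, frames=[5,2] (faults so far: 9)
  step 11: ref 5 -> HIT, frames=[5,2] (faults so far: 9)
  LRU total faults: 9
--- Optimal ---
  step 0: ref 3 -> FAULT, frames=[3,-] (faults so far: 1)
  step 1: ref 2 -> FAULT, frames=[3,2] (faults so far: 2)
  step 2: ref 2 -> HIT, frames=[3,2] (faults so far: 2)
  step 3: ref 4 -> FAULT, evict 3, frames=[4,2] (faults so far: 3)
  step 4: ref 2 -> HIT, frames=[4,2] (faults so far: 3)
  step 5: ref 3 -> FAULT, evict 2, frames=[4,3] (faults so far: 4)
  step 6: ref 1 -> FAULT, evict 3, frames=[4,1] (faults so far: 5)
  step 7: ref 4 -> HIT, frames=[4,1] (faults so far: 5)
  step 8: ref 3 -> FAULT, evict 1, frames=[4,3] (faults so far: 6)
  step 9: ref 5 -> FAULT, evict 3, frames=[4,5] (faults so far: 7)
  step 10: ref 2 -> FAULT, evict 4, frames=[2,5] (faults so far: 8)
  step 11: ref 5 -> HIT, frames=[2,5] (faults so far: 8)
  Optimal total faults: 8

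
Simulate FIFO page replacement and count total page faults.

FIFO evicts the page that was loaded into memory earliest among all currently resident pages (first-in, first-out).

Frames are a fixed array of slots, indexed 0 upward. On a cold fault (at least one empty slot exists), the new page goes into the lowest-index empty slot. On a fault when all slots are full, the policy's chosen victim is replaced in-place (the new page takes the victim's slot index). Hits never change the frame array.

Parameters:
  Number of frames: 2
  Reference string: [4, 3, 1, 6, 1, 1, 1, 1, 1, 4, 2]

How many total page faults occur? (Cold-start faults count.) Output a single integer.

Step 0: ref 4 → FAULT, frames=[4,-]
Step 1: ref 3 → FAULT, frames=[4,3]
Step 2: ref 1 → FAULT (evict 4), frames=[1,3]
Step 3: ref 6 → FAULT (evict 3), frames=[1,6]
Step 4: ref 1 → HIT, frames=[1,6]
Step 5: ref 1 → HIT, frames=[1,6]
Step 6: ref 1 → HIT, frames=[1,6]
Step 7: ref 1 → HIT, frames=[1,6]
Step 8: ref 1 → HIT, frames=[1,6]
Step 9: ref 4 → FAULT (evict 1), frames=[4,6]
Step 10: ref 2 → FAULT (evict 6), frames=[4,2]
Total faults: 6

Answer: 6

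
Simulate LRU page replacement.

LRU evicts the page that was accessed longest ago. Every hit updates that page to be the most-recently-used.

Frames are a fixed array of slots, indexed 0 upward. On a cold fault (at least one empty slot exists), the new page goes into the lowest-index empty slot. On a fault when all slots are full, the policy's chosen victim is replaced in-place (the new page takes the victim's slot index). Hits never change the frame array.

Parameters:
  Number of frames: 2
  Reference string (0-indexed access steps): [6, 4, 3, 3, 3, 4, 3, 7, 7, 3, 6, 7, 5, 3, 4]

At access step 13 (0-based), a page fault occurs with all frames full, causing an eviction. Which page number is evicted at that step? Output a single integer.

Step 0: ref 6 -> FAULT, frames=[6,-]
Step 1: ref 4 -> FAULT, frames=[6,4]
Step 2: ref 3 -> FAULT, evict 6, frames=[3,4]
Step 3: ref 3 -> HIT, frames=[3,4]
Step 4: ref 3 -> HIT, frames=[3,4]
Step 5: ref 4 -> HIT, frames=[3,4]
Step 6: ref 3 -> HIT, frames=[3,4]
Step 7: ref 7 -> FAULT, evict 4, frames=[3,7]
Step 8: ref 7 -> HIT, frames=[3,7]
Step 9: ref 3 -> HIT, frames=[3,7]
Step 10: ref 6 -> FAULT, evict 7, frames=[3,6]
Step 11: ref 7 -> FAULT, evict 3, frames=[7,6]
Step 12: ref 5 -> FAULT, evict 6, frames=[7,5]
Step 13: ref 3 -> FAULT, evict 7, frames=[3,5]
At step 13: evicted page 7

Answer: 7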